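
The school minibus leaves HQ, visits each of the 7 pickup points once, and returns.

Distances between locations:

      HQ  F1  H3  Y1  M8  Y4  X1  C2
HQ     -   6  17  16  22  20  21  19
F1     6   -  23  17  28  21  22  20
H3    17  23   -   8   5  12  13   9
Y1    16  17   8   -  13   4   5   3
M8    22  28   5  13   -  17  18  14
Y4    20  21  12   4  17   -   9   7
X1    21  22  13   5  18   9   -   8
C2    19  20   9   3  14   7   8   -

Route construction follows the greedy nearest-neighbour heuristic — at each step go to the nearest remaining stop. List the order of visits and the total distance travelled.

HQ → [F1:6 / Y1:16 / H3:17 / C2:19 / Y4:20 / X1:21 / M8:22] → F1 (6)
F1 → [Y1:17 / C2:20 / Y4:21 / X1:22 / H3:23 / M8:28] → Y1 (17)
Y1 → [C2:3 / Y4:4 / X1:5 / H3:8 / M8:13] → C2 (3)
C2 → [Y4:7 / X1:8 / H3:9 / M8:14] → Y4 (7)
Y4 → [X1:9 / H3:12 / M8:17] → X1 (9)
X1 → [H3:13 / M8:18] → H3 (13)
H3 → [M8:5] → M8 (5)
Return M8→HQ: 22.
Total = 6 + 17 + 3 + 7 + 9 + 13 + 5 + 22 = 82.

Total distance 82 via the nearest-neighbour route HQ → F1 → Y1 → C2 → Y4 → X1 → H3 → M8 → HQ.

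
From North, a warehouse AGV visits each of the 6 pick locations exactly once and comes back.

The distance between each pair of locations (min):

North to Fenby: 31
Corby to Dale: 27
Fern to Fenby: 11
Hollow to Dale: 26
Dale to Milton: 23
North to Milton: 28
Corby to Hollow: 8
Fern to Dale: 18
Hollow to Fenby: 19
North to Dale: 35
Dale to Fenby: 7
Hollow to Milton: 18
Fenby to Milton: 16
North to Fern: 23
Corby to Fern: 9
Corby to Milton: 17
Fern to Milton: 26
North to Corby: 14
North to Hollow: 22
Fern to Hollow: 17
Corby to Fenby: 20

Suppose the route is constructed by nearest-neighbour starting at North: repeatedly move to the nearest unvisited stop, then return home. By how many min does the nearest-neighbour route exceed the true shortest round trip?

The nearest-neighbour route is 4 min longer than optimal.

North: Corby=14, Hollow=22, Fern=23, Milton=28, Fenby=31, Dale=35 ⇒ Corby
Corby: Hollow=8, Fern=9, Milton=17, Fenby=20, Dale=27 ⇒ Hollow
Hollow: Fern=17, Milton=18, Fenby=19, Dale=26 ⇒ Fern
Fern: Fenby=11, Dale=18, Milton=26 ⇒ Fenby
Fenby: Dale=7, Milton=16 ⇒ Dale
Dale: Milton=23 ⇒ Milton
NN route North → Corby → Hollow → Fern → Fenby → Dale → Milton → North costs 108.
Optimal: North → Corby → Fern → Dale → Fenby → Milton → Hollow → North costs 104 (by enumerating all 360 distinct tours).
Excess = 108 − 104 = 4.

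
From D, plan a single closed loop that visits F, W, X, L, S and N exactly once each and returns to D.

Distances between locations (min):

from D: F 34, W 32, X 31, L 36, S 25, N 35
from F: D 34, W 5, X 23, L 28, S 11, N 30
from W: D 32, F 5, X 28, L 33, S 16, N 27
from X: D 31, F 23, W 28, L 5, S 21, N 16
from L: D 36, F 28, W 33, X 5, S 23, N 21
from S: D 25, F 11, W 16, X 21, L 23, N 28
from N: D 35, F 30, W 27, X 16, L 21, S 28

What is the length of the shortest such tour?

There are 360 distinct closed tours to check (reversals are equivalent).
D → F → W → X → L → S → N → D: 34+5+28+5+23+28+35 = 158
D → F → W → X → L → N → S → D: 34+5+28+5+21+28+25 = 146
D → F → W → X → S → L → N → D: 34+5+28+21+23+21+35 = 167
D → F → W → X → S → N → L → D: 34+5+28+21+28+21+36 = 173
D → F → W → X → N → L → S → D: 34+5+28+16+21+23+25 = 152
D → F → W → X → N → S → L → D: 34+5+28+16+28+23+36 = 170
D → F → W → L → X → S → N → D: 34+5+33+5+21+28+35 = 161
D → F → W → L → X → N → S → D: 34+5+33+5+16+28+25 = 146
… (352 more)
D → X → L → N → W → F → S → D: 31+5+21+27+5+11+25 = 125  ← best
The minimum is 125.
One optimal route: D → X → L → N → W → F → S → D (or its reverse).

Minimum total distance: 125 min.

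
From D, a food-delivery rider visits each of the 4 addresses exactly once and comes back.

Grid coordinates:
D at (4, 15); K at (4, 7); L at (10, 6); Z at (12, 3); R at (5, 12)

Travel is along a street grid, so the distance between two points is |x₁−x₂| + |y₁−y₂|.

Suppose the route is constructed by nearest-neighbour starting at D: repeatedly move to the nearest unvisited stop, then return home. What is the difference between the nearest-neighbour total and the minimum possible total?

Excess over optimum: 2.

From D: R=4, K=8, L=15, Z=20 → choose R (4).
From R: K=6, L=11, Z=16 → choose K (6).
From K: L=7, Z=12 → choose L (7).
From L: Z=5 → choose Z (5).
NN route D → R → K → L → Z → D costs 42.
Optimal: D → K → L → Z → R → D costs 40 (by enumerating all 12 distinct tours).
Excess = 42 − 40 = 2.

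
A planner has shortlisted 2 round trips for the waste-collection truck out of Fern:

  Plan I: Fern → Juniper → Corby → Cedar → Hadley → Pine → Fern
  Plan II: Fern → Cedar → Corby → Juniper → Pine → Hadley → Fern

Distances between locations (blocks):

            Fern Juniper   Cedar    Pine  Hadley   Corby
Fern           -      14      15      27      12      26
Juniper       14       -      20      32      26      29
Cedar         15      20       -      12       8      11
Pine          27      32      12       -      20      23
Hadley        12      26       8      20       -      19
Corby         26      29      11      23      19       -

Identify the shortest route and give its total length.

Plan I: 14 + 29 + 11 + 8 + 20 + 27 = 109
Plan II: 15 + 11 + 29 + 32 + 20 + 12 = 119

Shortest is Plan I, total 109 blocks.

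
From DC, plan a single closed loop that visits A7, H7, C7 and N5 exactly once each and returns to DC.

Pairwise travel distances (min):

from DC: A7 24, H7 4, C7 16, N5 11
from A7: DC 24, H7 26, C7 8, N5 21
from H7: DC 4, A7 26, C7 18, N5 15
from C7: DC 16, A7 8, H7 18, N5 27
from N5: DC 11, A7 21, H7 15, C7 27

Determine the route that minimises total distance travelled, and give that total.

DC → A7 → H7 → C7 → N5 → DC: 24+26+18+27+11 = 106
DC → A7 → H7 → N5 → C7 → DC: 24+26+15+27+16 = 108
DC → A7 → C7 → H7 → N5 → DC: 24+8+18+15+11 = 76
DC → A7 → C7 → N5 → H7 → DC: 24+8+27+15+4 = 78
DC → A7 → N5 → H7 → C7 → DC: 24+21+15+18+16 = 94
DC → A7 → N5 → C7 → H7 → DC: 24+21+27+18+4 = 94
DC → H7 → A7 → C7 → N5 → DC: 4+26+8+27+11 = 76
DC → H7 → A7 → N5 → C7 → DC: 4+26+21+27+16 = 94
DC → H7 → C7 → A7 → N5 → DC: 4+18+8+21+11 = 62
DC → H7 → N5 → A7 → C7 → DC: 4+15+21+8+16 = 64
DC → C7 → A7 → H7 → N5 → DC: 16+8+26+15+11 = 76
DC → C7 → H7 → A7 → N5 → DC: 16+18+26+21+11 = 92
The minimum is 62.
One optimal route: DC → H7 → C7 → A7 → N5 → DC (or its reverse).

Shortest round trip = 62 min.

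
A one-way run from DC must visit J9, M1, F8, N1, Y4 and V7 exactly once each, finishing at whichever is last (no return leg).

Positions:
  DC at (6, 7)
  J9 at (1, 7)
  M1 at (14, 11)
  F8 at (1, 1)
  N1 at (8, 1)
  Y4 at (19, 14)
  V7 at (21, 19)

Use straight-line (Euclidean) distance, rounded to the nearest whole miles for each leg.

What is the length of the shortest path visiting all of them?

41 miles — the minimum one-way total.

There are 6! = 720 possible orderings.
DC - J9 - M1 - F8 - N1 - Y4 - V7: 5+14+16+7+17+5 = 64
DC - J9 - M1 - F8 - N1 - V7 - Y4: 5+14+16+7+22+5 = 69
DC - J9 - M1 - F8 - Y4 - N1 - V7: 5+14+16+22+17+22 = 96
DC - J9 - M1 - F8 - Y4 - V7 - N1: 5+14+16+22+5+22 = 84
DC - J9 - M1 - F8 - V7 - N1 - Y4: 5+14+16+27+22+17 = 101
DC - J9 - M1 - F8 - V7 - Y4 - N1: 5+14+16+27+5+17 = 84
DC - J9 - M1 - N1 - F8 - Y4 - V7: 5+14+12+7+22+5 = 65
DC - J9 - M1 - N1 - F8 - V7 - Y4: 5+14+12+7+27+5 = 70
… (712 more)
DC - J9 - F8 - N1 - M1 - Y4 - V7: 5+6+7+12+6+5 = 41  ← best
The minimum is 41.
One shortest path: DC → J9 → F8 → N1 → M1 → Y4 → V7.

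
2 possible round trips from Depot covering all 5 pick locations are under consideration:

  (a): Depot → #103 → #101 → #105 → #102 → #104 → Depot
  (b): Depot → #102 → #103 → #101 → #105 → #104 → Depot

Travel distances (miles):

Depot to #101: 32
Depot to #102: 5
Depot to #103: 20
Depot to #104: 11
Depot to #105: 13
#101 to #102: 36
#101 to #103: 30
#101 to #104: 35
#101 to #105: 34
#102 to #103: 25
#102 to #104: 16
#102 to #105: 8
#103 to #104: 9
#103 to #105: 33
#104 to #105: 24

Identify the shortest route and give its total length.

Shortest is (a), total 119 miles.

(a): 20 + 30 + 34 + 8 + 16 + 11 = 119
(b): 5 + 25 + 30 + 34 + 24 + 11 = 129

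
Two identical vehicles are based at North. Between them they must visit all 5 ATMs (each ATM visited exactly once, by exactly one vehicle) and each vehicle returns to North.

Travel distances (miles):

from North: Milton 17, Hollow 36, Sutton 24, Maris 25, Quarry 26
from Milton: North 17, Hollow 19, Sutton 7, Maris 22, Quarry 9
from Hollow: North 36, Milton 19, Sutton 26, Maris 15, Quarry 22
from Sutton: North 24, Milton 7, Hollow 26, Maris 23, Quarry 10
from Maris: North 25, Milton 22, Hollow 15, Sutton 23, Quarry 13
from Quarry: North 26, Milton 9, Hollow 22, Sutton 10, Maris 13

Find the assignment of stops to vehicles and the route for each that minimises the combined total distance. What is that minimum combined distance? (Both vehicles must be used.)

Check every non-empty split of the stops between the two vehicles; for each half take its own optimal tour:
  {Milton} + {Hollow, Sutton, Maris, Quarry}: 34 + 96 = 130
  {Hollow} + {Milton, Sutton, Maris, Quarry}: 72 + 72 = 144
  {Milton, Hollow} + {Sutton, Maris, Quarry}: 72 + 72 = 144
  {Sutton} + {Milton, Hollow, Maris, Quarry}: 48 + 88 = 136
  {Milton, Sutton} + {Hollow, Maris, Quarry}: 48 + 88 = 136
  {Hollow, Sutton} + {Milton, Maris, Quarry}: 86 + 64 = 150
  … (15 splits in total)
Best: vehicle 1 North → Milton → North = 34; vehicle 2 North → Sutton → Quarry → Hollow → Maris → North = 96; combined 130.

Minimum combined distance: 130 miles.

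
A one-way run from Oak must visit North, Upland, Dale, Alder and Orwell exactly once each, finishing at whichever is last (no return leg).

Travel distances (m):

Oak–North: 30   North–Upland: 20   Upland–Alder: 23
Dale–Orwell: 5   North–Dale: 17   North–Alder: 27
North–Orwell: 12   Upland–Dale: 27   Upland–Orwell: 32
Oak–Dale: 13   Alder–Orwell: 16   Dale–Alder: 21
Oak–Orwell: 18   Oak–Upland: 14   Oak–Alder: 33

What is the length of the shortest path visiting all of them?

Shortest open route: 72 m.

There are 5! = 120 possible orderings.
Oak → North → Upland → Dale → Alder → Orwell: 30+20+27+21+16 = 114
Oak → North → Upland → Dale → Orwell → Alder: 30+20+27+5+16 = 98
Oak → North → Upland → Alder → Dale → Orwell: 30+20+23+21+5 = 99
Oak → North → Upland → Alder → Orwell → Dale: 30+20+23+16+5 = 94
Oak → North → Upland → Orwell → Dale → Alder: 30+20+32+5+21 = 108
Oak → North → Upland → Orwell → Alder → Dale: 30+20+32+16+21 = 119
Oak → North → Dale → Upland → Alder → Orwell: 30+17+27+23+16 = 113
Oak → North → Dale → Upland → Orwell → Alder: 30+17+27+32+16 = 122
Oak → North → Dale → Alder → Upland → Orwell: 30+17+21+23+32 = 123
Oak → North → Dale → Alder → Orwell → Upland: 30+17+21+16+32 = 116
Oak → North → Dale → Orwell → Upland → Alder: 30+17+5+32+23 = 107
Oak → North → Dale → Orwell → Alder → Upland: 30+17+5+16+23 = 91
Oak → North → Alder → Upland → Dale → Orwell: 30+27+23+27+5 = 112
Oak → North → Alder → Upland → Orwell → Dale: 30+27+23+32+5 = 117
… (106 more)
Oak → Upland → North → Dale → Orwell → Alder: 14+20+17+5+16 = 72  ← best
The minimum is 72.
One shortest path: Oak → Upland → North → Dale → Orwell → Alder.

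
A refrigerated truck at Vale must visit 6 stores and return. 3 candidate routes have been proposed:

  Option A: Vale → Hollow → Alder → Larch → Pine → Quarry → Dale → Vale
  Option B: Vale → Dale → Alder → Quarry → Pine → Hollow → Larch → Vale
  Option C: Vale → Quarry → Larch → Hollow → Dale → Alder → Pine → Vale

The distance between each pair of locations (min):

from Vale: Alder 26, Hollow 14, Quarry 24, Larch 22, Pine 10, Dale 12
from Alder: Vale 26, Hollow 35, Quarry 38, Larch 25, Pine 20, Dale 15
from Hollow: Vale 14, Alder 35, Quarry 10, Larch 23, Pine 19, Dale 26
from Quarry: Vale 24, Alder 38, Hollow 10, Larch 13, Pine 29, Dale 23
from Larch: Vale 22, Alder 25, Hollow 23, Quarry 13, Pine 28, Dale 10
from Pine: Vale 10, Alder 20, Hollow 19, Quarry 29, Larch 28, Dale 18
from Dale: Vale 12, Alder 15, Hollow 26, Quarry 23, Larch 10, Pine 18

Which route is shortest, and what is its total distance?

Option A: 14 + 35 + 25 + 28 + 29 + 23 + 12 = 166
Option B: 12 + 15 + 38 + 29 + 19 + 23 + 22 = 158
Option C: 24 + 13 + 23 + 26 + 15 + 20 + 10 = 131

131 min — Option C is the shortest.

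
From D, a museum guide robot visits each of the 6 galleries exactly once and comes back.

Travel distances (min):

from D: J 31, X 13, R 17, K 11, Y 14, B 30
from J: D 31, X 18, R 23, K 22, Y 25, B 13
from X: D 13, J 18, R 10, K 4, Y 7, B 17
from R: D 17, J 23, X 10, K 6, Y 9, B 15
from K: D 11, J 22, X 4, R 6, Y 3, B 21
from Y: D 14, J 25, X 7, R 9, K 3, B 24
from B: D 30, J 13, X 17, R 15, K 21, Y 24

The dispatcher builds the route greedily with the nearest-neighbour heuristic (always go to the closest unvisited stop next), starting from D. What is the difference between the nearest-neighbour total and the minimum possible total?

Excess over optimum: 8 min.

From D: K=11, X=13, Y=14, R=17, B=30, J=31 → choose K (11).
From K: Y=3, X=4, R=6, B=21, J=22 → choose Y (3).
From Y: X=7, R=9, B=24, J=25 → choose X (7).
From X: R=10, B=17, J=18 → choose R (10).
From R: B=15, J=23 → choose B (15).
From B: J=13 → choose J (13).
NN route D → K → Y → X → R → B → J → D costs 90.
Optimal: D → X → J → B → R → K → Y → D costs 82 (by enumerating all 360 distinct tours).
Excess = 90 − 82 = 8.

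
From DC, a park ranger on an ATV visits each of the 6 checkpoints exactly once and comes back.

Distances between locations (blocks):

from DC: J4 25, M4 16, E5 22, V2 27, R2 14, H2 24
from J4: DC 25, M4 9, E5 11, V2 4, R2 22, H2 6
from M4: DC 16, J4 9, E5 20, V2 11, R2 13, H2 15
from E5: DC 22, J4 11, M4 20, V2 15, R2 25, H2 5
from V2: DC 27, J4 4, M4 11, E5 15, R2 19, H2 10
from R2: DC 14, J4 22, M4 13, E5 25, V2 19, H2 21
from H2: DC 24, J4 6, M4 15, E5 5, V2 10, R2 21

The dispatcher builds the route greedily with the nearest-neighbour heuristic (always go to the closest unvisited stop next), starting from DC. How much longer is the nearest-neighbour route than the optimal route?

From DC: R2=14, M4=16, E5=22, H2=24, J4=25, V2=27 → choose R2 (14).
From R2: M4=13, V2=19, H2=21, J4=22, E5=25 → choose M4 (13).
From M4: J4=9, V2=11, H2=15, E5=20 → choose J4 (9).
From J4: V2=4, H2=6, E5=11 → choose V2 (4).
From V2: H2=10, E5=15 → choose H2 (10).
From H2: E5=5 → choose E5 (5).
NN route DC → R2 → M4 → J4 → V2 → H2 → E5 → DC costs 77.
Optimal: DC → E5 → H2 → J4 → V2 → M4 → R2 → DC costs 75 (by enumerating all 360 distinct tours).
Excess = 77 − 75 = 2.

The nearest-neighbour route is 2 blocks longer than optimal.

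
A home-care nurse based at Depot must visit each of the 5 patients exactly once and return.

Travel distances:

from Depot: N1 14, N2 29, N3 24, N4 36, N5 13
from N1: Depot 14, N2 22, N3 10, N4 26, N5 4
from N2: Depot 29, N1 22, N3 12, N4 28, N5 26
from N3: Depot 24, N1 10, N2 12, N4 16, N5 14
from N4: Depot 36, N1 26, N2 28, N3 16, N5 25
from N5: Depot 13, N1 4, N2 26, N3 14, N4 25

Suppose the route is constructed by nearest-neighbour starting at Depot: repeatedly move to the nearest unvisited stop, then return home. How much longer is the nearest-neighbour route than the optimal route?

From Depot: N5=13, N1=14, N3=24, N2=29, N4=36 → choose N5 (13).
From N5: N1=4, N3=14, N4=25, N2=26 → choose N1 (4).
From N1: N3=10, N2=22, N4=26 → choose N3 (10).
From N3: N2=12, N4=16 → choose N2 (12).
From N2: N4=28 → choose N4 (28).
NN route Depot → N5 → N1 → N3 → N2 → N4 → Depot costs 103.
Optimal: Depot → N1 → N5 → N4 → N3 → N2 → Depot costs 100 (by enumerating all 60 distinct tours).
Excess = 103 − 100 = 3.

The nearest-neighbour route is 3 longer than optimal.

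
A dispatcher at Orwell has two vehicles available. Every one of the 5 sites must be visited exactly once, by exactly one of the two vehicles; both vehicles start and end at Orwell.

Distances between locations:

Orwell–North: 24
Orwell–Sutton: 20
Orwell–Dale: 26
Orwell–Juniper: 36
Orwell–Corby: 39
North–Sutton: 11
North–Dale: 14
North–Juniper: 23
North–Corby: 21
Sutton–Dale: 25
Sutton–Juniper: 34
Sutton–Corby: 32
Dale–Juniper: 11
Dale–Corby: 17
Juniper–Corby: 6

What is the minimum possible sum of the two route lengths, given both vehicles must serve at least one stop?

Minimum combined distance: 128.

Try each way of splitting the stops between the two vehicles (each non-empty) and, for each split, find the best tour for each vehicle:
  {North} + {Sutton, Dale, Juniper, Corby}: 48 + 95 = 143
  {Sutton} + {North, Dale, Juniper, Corby}: 40 + 88 = 128
  {North, Sutton} + {Dale, Juniper, Corby}: 55 + 82 = 137
  {Dale} + {North, Sutton, Juniper, Corby}: 52 + 94 = 146
  {North, Dale} + {Sutton, Juniper, Corby}: 64 + 94 = 158
  {Sutton, Dale} + {North, Juniper, Corby}: 71 + 87 = 158
  … (15 splits in total)
Best: vehicle 1 Orwell → Sutton → Orwell = 40; vehicle 2 Orwell → North → Corby → Juniper → Dale → Orwell = 88; combined 128.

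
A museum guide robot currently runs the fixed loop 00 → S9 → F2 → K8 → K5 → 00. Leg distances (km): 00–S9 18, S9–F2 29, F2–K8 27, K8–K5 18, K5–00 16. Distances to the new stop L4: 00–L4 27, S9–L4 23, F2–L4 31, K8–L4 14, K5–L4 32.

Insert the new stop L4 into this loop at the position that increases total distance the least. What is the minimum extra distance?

Adding 18 km by placing L4 on the F2–K8 leg.

Insertion cost between consecutive stops i–j is d(i,L4) + d(L4,j) − d(i,j):
  between 00 and S9: 27 + 23 − 18 = 32
  between S9 and F2: 23 + 31 − 29 = 25
  between F2 and K8: 31 + 14 − 27 = 18
  between K8 and K5: 14 + 32 − 18 = 28
  between K5 and 00: 32 + 27 − 16 = 43
Cheapest insertion is between F2 and K8, adding 18.
New total = 108 + 18 = 126.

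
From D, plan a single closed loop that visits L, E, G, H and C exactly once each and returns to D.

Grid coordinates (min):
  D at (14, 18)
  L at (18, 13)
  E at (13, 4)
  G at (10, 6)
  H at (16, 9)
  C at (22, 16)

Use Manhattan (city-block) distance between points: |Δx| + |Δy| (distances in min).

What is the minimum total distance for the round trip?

With 5 stops there are 5!/2 = 60 distinct round trips (a route and its reverse cost the same).
D → L → E → G → H → C → D: 9+14+5+9+13+10 = 60
D → L → E → G → C → H → D: 9+14+5+22+13+11 = 74
D → L → E → H → G → C → D: 9+14+8+9+22+10 = 72
D → L → E → H → C → G → D: 9+14+8+13+22+16 = 82
D → L → E → C → G → H → D: 9+14+21+22+9+11 = 86
D → L → E → C → H → G → D: 9+14+21+13+9+16 = 82
D → L → G → E → H → C → D: 9+15+5+8+13+10 = 60
D → L → G → E → C → H → D: 9+15+5+21+13+11 = 74
D → L → G → H → E → C → D: 9+15+9+8+21+10 = 72
D → L → G → H → C → E → D: 9+15+9+13+21+15 = 82
D → L → G → C → E → H → D: 9+15+22+21+8+11 = 86
D → L → G → C → H → E → D: 9+15+22+13+8+15 = 82
D → L → H → E → G → C → D: 9+6+8+5+22+10 = 60
D → L → H → E → C → G → D: 9+6+8+21+22+16 = 82
… (46 more)
D → E → G → H → L → C → D: 15+5+9+6+7+10 = 52  ← best
The minimum is 52.
One optimal route: D → E → G → H → L → C → D (or its reverse).

Minimum total distance: 52 min.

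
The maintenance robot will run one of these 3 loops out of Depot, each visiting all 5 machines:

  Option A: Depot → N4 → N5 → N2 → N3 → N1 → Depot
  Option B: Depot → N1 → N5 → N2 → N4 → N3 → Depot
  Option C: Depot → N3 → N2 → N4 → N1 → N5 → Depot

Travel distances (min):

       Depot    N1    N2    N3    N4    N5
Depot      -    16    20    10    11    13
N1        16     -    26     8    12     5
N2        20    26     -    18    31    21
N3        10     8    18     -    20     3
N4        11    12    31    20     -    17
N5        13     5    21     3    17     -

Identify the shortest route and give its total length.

Shortest is Option C, total 89 min.

Option A: 11 + 17 + 21 + 18 + 8 + 16 = 91
Option B: 16 + 5 + 21 + 31 + 20 + 10 = 103
Option C: 10 + 18 + 31 + 12 + 5 + 13 = 89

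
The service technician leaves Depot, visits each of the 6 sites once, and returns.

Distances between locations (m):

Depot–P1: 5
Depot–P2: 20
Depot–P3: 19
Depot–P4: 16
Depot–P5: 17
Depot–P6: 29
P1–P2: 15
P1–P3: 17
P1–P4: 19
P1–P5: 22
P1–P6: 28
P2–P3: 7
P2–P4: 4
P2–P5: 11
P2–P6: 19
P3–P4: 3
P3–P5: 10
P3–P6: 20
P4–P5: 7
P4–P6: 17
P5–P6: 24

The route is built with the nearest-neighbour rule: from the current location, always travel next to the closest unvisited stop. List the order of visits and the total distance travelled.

Depot → [P1:5 / P4:16 / P5:17 / P3:19 / P2:20 / P6:29] → P1 (5)
P1 → [P2:15 / P3:17 / P4:19 / P5:22 / P6:28] → P2 (15)
P2 → [P4:4 / P3:7 / P5:11 / P6:19] → P4 (4)
P4 → [P3:3 / P5:7 / P6:17] → P3 (3)
P3 → [P5:10 / P6:20] → P5 (10)
P5 → [P6:24] → P6 (24)
Return P6→Depot: 29.
Total = 5 + 15 + 4 + 3 + 10 + 24 + 29 = 90.

Nearest-neighbour total = 90 m; route Depot → P1 → P2 → P4 → P3 → P5 → P6 → Depot.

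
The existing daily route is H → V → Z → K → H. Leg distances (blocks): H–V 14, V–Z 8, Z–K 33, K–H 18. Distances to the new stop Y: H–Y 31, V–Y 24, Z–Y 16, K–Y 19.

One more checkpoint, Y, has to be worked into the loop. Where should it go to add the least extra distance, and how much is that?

Insertion cost between consecutive stops i–j is d(i,Y) + d(Y,j) − d(i,j):
  between H and V: 31 + 24 − 14 = 41
  between V and Z: 24 + 16 − 8 = 32
  between Z and K: 16 + 19 − 33 = 2
  between K and H: 19 + 31 − 18 = 32
Cheapest insertion is between Z and K, adding 2.
New total = 73 + 2 = 75.

+2 blocks — insert Y between Z and K.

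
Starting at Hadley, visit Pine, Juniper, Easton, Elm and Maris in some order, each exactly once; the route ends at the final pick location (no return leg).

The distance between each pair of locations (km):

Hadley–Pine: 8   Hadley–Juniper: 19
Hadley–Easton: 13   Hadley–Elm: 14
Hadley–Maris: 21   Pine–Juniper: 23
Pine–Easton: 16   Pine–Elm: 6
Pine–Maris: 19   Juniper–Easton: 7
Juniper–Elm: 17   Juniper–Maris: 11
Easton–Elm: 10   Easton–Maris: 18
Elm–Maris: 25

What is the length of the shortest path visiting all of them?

There are 5! = 120 possible orderings.
Hadley→Pine→Juniper→Easton→Elm→Maris: 8+23+7+10+25 = 73
Hadley→Pine→Juniper→Easton→Maris→Elm: 8+23+7+18+25 = 81
Hadley→Pine→Juniper→Elm→Easton→Maris: 8+23+17+10+18 = 76
Hadley→Pine→Juniper→Elm→Maris→Easton: 8+23+17+25+18 = 91
Hadley→Pine→Juniper→Maris→Easton→Elm: 8+23+11+18+10 = 70
Hadley→Pine→Juniper→Maris→Elm→Easton: 8+23+11+25+10 = 77
Hadley→Pine→Easton→Juniper→Elm→Maris: 8+16+7+17+25 = 73
Hadley→Pine→Easton→Juniper→Maris→Elm: 8+16+7+11+25 = 67
Hadley→Pine→Easton→Elm→Juniper→Maris: 8+16+10+17+11 = 62
Hadley→Pine→Easton→Elm→Maris→Juniper: 8+16+10+25+11 = 70
Hadley→Pine→Easton→Maris→Juniper→Elm: 8+16+18+11+17 = 70
Hadley→Pine→Easton→Maris→Elm→Juniper: 8+16+18+25+17 = 84
Hadley→Pine→Elm→Juniper→Easton→Maris: 8+6+17+7+18 = 56
Hadley→Pine→Elm→Juniper→Maris→Easton: 8+6+17+11+18 = 60
… (106 more)
Hadley→Pine→Elm→Easton→Juniper→Maris: 8+6+10+7+11 = 42  ← best
The minimum is 42.
One shortest path: Hadley → Pine → Elm → Easton → Juniper → Maris.

Minimum one-way distance = 42 km.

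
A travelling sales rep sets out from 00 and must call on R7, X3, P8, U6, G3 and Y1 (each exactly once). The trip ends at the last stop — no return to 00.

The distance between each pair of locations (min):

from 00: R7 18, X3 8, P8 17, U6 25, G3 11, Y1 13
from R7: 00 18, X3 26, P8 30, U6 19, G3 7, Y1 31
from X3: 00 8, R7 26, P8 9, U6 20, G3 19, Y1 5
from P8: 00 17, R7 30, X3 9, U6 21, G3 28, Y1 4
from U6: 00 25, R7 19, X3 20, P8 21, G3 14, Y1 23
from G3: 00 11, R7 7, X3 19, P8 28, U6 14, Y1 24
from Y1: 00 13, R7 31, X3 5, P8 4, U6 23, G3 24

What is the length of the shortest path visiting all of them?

59 min — the minimum one-way total.

There are 6! = 720 possible orderings.
00 → R7 → X3 → P8 → U6 → G3 → Y1: 18+26+9+21+14+24 = 112
00 → R7 → X3 → P8 → U6 → Y1 → G3: 18+26+9+21+23+24 = 121
00 → R7 → X3 → P8 → G3 → U6 → Y1: 18+26+9+28+14+23 = 118
00 → R7 → X3 → P8 → G3 → Y1 → U6: 18+26+9+28+24+23 = 128
00 → R7 → X3 → P8 → Y1 → U6 → G3: 18+26+9+4+23+14 = 94
00 → R7 → X3 → P8 → Y1 → G3 → U6: 18+26+9+4+24+14 = 95
00 → R7 → X3 → U6 → P8 → G3 → Y1: 18+26+20+21+28+24 = 137
00 → R7 → X3 → U6 → P8 → Y1 → G3: 18+26+20+21+4+24 = 113
… (712 more)
00 → X3 → Y1 → P8 → U6 → G3 → R7: 8+5+4+21+14+7 = 59  ← best
The minimum is 59.
One shortest path: 00 → X3 → Y1 → P8 → U6 → G3 → R7.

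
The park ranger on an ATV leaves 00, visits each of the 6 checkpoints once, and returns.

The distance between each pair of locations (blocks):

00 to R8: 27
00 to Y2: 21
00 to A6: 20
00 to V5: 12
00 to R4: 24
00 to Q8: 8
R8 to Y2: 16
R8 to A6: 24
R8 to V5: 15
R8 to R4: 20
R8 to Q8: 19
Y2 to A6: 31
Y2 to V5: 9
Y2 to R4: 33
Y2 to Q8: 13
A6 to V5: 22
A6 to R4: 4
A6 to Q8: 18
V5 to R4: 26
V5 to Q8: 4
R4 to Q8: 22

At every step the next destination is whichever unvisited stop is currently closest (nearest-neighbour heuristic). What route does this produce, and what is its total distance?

Nearest-neighbour total = 81 blocks; route 00 → Q8 → V5 → Y2 → R8 → R4 → A6 → 00.

From 00: distances to unvisited — Q8=8, V5=12, A6=20, Y2=21, R4=24, R8=27. Nearest is Q8 (8).
From Q8: distances to unvisited — V5=4, Y2=13, A6=18, R8=19, R4=22. Nearest is V5 (4).
From V5: distances to unvisited — Y2=9, R8=15, A6=22, R4=26. Nearest is Y2 (9).
From Y2: distances to unvisited — R8=16, A6=31, R4=33. Nearest is R8 (16).
From R8: distances to unvisited — R4=20, A6=24. Nearest is R4 (20).
From R4: distances to unvisited — A6=4. Nearest is A6 (4).
Return A6→00: 20.
Total = 8 + 4 + 9 + 16 + 20 + 4 + 20 = 81.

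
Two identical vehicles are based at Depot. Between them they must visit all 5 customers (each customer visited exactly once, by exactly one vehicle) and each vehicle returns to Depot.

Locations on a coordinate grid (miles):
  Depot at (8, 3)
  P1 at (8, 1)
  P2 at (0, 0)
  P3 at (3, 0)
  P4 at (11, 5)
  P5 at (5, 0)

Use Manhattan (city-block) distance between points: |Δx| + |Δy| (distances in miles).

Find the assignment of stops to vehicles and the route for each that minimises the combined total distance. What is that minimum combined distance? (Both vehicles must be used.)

32 miles — the smallest possible combined total.

Check every non-empty split of the stops between the two vehicles; for each half take its own optimal tour:
  {P1} + {P2, P3, P4, P5}: 4 + 32 = 36
  {P2} + {P1, P3, P4, P5}: 22 + 26 = 48
  {P1, P2} + {P3, P4, P5}: 22 + 26 = 48
  {P3} + {P1, P2, P4, P5}: 16 + 32 = 48
  {P1, P3} + {P2, P4, P5}: 16 + 32 = 48
  {P2, P3} + {P1, P4, P5}: 22 + 22 = 44
  … (15 splits in total)
  {P4} + {P1, P2, P3, P5}: 10 + 22 = 32  ← best
Best: vehicle 1 Depot → P4 → Depot = 10; vehicle 2 Depot → P1 → P2 → P3 → P5 → Depot = 22; combined 32.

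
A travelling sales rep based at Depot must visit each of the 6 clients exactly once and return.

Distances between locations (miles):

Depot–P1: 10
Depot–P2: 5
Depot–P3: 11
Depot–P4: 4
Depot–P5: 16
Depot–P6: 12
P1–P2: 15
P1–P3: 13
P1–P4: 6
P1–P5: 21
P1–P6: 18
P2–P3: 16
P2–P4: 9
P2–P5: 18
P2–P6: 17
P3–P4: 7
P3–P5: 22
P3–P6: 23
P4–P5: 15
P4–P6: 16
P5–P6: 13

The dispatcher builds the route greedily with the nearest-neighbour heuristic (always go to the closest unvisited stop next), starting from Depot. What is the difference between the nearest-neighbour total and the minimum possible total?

The nearest-neighbour route is 7 miles longer than optimal.

Depot: P4=4, P2=5, P1=10, P3=11, P6=12, P5=16 ⇒ P4
P4: P1=6, P3=7, P2=9, P5=15, P6=16 ⇒ P1
P1: P3=13, P2=15, P6=18, P5=21 ⇒ P3
P3: P2=16, P5=22, P6=23 ⇒ P2
P2: P6=17, P5=18 ⇒ P6
P6: P5=13 ⇒ P5
NN route Depot → P4 → P1 → P3 → P2 → P6 → P5 → Depot costs 85.
Optimal: Depot → P2 → P5 → P6 → P1 → P3 → P4 → Depot costs 78 (by enumerating all 360 distinct tours).
Excess = 85 − 78 = 7.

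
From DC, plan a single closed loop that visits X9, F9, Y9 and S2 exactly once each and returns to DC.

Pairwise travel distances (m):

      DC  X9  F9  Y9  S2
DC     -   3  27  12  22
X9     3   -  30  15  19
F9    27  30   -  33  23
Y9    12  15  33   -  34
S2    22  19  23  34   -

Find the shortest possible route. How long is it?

With 4 stops there are 4!/2 = 12 distinct round trips (a route and its reverse cost the same).
DC → X9 → F9 → Y9 → S2 → DC: 3+30+33+34+22 = 122
DC → X9 → F9 → S2 → Y9 → DC: 3+30+23+34+12 = 102
DC → X9 → Y9 → F9 → S2 → DC: 3+15+33+23+22 = 96
DC → X9 → Y9 → S2 → F9 → DC: 3+15+34+23+27 = 102
DC → X9 → S2 → F9 → Y9 → DC: 3+19+23+33+12 = 90
DC → X9 → S2 → Y9 → F9 → DC: 3+19+34+33+27 = 116
DC → F9 → X9 → Y9 → S2 → DC: 27+30+15+34+22 = 128
DC → F9 → X9 → S2 → Y9 → DC: 27+30+19+34+12 = 122
DC → F9 → Y9 → X9 → S2 → DC: 27+33+15+19+22 = 116
DC → F9 → S2 → X9 → Y9 → DC: 27+23+19+15+12 = 96
DC → Y9 → X9 → F9 → S2 → DC: 12+15+30+23+22 = 102
DC → Y9 → F9 → X9 → S2 → DC: 12+33+30+19+22 = 116
The minimum is 90.
One optimal route: DC → X9 → S2 → F9 → Y9 → DC (or its reverse).

Shortest round trip = 90 m.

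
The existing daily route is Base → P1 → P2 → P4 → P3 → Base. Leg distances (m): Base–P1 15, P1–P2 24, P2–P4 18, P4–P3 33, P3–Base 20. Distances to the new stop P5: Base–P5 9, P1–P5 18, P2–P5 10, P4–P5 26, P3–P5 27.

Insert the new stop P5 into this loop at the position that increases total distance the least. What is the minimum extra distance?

Insertion cost between consecutive stops i–j is d(i,P5) + d(P5,j) − d(i,j):
  between Base and P1: 9 + 18 − 15 = 12
  between P1 and P2: 18 + 10 − 24 = 4
  between P2 and P4: 10 + 26 − 18 = 18
  between P4 and P3: 26 + 27 − 33 = 20
  between P3 and Base: 27 + 9 − 20 = 16
Cheapest insertion is between P1 and P2, adding 4.
New total = 110 + 4 = 114.

Adding 4 m by placing P5 on the P1–P2 leg.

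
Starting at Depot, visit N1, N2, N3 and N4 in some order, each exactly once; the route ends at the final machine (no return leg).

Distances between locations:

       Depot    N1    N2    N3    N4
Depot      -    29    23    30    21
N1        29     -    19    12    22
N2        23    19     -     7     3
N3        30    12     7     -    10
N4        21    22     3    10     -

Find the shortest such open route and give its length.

43 — the minimum one-way total.

There are 4! = 24 possible orderings.
Depot → N1 → N2 → N3 → N4: 29+19+7+10 = 65
Depot → N1 → N2 → N4 → N3: 29+19+3+10 = 61
Depot → N1 → N3 → N2 → N4: 29+12+7+3 = 51
Depot → N1 → N3 → N4 → N2: 29+12+10+3 = 54
Depot → N1 → N4 → N2 → N3: 29+22+3+7 = 61
Depot → N1 → N4 → N3 → N2: 29+22+10+7 = 68
Depot → N2 → N1 → N3 → N4: 23+19+12+10 = 64
Depot → N2 → N1 → N4 → N3: 23+19+22+10 = 74
Depot → N2 → N3 → N1 → N4: 23+7+12+22 = 64
Depot → N2 → N3 → N4 → N1: 23+7+10+22 = 62
Depot → N2 → N4 → N1 → N3: 23+3+22+12 = 60
Depot → N2 → N4 → N3 → N1: 23+3+10+12 = 48
Depot → N3 → N1 → N2 → N4: 30+12+19+3 = 64
Depot → N3 → N1 → N4 → N2: 30+12+22+3 = 67
… (10 more)
Depot → N4 → N2 → N3 → N1: 21+3+7+12 = 43  ← best
The minimum is 43.
One shortest path: Depot → N4 → N2 → N3 → N1.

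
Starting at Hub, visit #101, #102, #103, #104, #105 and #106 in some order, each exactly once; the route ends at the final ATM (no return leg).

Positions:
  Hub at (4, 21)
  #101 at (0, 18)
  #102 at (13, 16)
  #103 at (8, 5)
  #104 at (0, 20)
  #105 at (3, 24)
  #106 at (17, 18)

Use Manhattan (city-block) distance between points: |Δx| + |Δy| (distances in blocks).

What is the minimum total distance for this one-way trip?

52 blocks — the minimum one-way total.

There are 6! = 720 possible orderings.
Hub → #101 → #102 → #103 → #104 → #105 → #106: 7+15+16+23+7+20 = 88
Hub → #101 → #102 → #103 → #104 → #106 → #105: 7+15+16+23+19+20 = 100
Hub → #101 → #102 → #103 → #105 → #104 → #106: 7+15+16+24+7+19 = 88
Hub → #101 → #102 → #103 → #105 → #106 → #104: 7+15+16+24+20+19 = 101
Hub → #101 → #102 → #103 → #106 → #104 → #105: 7+15+16+22+19+7 = 86
Hub → #101 → #102 → #103 → #106 → #105 → #104: 7+15+16+22+20+7 = 87
Hub → #101 → #102 → #104 → #103 → #105 → #106: 7+15+17+23+24+20 = 106
Hub → #101 → #102 → #104 → #103 → #106 → #105: 7+15+17+23+22+20 = 104
… (712 more)
Hub → #105 → #104 → #101 → #106 → #102 → #103: 4+7+2+17+6+16 = 52  ← best
The minimum is 52.
One shortest path: Hub → #105 → #104 → #101 → #106 → #102 → #103.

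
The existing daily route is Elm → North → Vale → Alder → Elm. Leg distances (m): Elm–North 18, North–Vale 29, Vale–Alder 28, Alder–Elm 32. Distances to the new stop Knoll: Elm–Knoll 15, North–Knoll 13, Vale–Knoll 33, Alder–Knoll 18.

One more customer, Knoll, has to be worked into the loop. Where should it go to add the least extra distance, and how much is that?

Insertion cost between consecutive stops i–j is d(i,Knoll) + d(Knoll,j) − d(i,j):
  between Elm and North: 15 + 13 − 18 = 10
  between North and Vale: 13 + 33 − 29 = 17
  between Vale and Alder: 33 + 18 − 28 = 23
  between Alder and Elm: 18 + 15 − 32 = 1
Cheapest insertion is between Alder and Elm, adding 1.
New total = 107 + 1 = 108.

Minimum extra distance: 1 m, inserting Knoll between Alder and Elm.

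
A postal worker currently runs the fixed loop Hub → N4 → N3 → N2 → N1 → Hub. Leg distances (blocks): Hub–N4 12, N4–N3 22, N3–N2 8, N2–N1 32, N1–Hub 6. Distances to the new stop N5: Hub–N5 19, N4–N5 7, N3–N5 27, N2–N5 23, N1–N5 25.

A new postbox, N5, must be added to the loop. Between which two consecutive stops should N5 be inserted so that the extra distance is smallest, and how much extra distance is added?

Adding 12 blocks by placing N5 on the N4–N3 leg.

Insertion cost between consecutive stops i–j is d(i,N5) + d(N5,j) − d(i,j):
  between Hub and N4: 19 + 7 − 12 = 14
  between N4 and N3: 7 + 27 − 22 = 12
  between N3 and N2: 27 + 23 − 8 = 42
  between N2 and N1: 23 + 25 − 32 = 16
  between N1 and Hub: 25 + 19 − 6 = 38
Cheapest insertion is between N4 and N3, adding 12.
New total = 80 + 12 = 92.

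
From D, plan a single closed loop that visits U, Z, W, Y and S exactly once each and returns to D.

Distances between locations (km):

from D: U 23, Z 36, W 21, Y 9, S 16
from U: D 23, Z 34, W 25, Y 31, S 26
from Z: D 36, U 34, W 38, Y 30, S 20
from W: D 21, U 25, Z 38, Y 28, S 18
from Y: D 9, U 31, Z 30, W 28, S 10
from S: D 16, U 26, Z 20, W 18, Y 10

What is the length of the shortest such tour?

Minimum total distance: 119 km.

There are 60 distinct closed tours to check (reversals are equivalent).
D-U-Z-W-Y-S-D: 23+34+38+28+10+16 = 149
D-U-Z-W-S-Y-D: 23+34+38+18+10+9 = 132
D-U-Z-Y-W-S-D: 23+34+30+28+18+16 = 149
D-U-Z-Y-S-W-D: 23+34+30+10+18+21 = 136
D-U-Z-S-W-Y-D: 23+34+20+18+28+9 = 132
D-U-Z-S-Y-W-D: 23+34+20+10+28+21 = 136
D-U-W-Z-Y-S-D: 23+25+38+30+10+16 = 142
D-U-W-Z-S-Y-D: 23+25+38+20+10+9 = 125
D-U-W-Y-Z-S-D: 23+25+28+30+20+16 = 142
D-U-W-Y-S-Z-D: 23+25+28+10+20+36 = 142
D-U-W-S-Z-Y-D: 23+25+18+20+30+9 = 125
D-U-W-S-Y-Z-D: 23+25+18+10+30+36 = 142
D-U-Y-Z-W-S-D: 23+31+30+38+18+16 = 156
D-U-Y-Z-S-W-D: 23+31+30+20+18+21 = 143
… (46 more)
D-W-U-Z-S-Y-D: 21+25+34+20+10+9 = 119  ← best
The minimum is 119.
One optimal route: D → W → U → Z → S → Y → D (or its reverse).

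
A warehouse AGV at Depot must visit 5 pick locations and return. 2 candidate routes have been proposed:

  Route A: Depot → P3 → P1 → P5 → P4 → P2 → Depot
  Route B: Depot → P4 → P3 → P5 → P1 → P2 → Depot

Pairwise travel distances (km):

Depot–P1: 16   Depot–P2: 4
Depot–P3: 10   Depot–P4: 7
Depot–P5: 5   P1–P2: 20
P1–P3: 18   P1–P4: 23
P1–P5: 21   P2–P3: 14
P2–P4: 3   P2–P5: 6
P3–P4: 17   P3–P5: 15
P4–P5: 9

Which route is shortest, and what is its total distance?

Route A: 10 + 18 + 21 + 9 + 3 + 4 = 65
Route B: 7 + 17 + 15 + 21 + 20 + 4 = 84

65 km — Route A is the shortest.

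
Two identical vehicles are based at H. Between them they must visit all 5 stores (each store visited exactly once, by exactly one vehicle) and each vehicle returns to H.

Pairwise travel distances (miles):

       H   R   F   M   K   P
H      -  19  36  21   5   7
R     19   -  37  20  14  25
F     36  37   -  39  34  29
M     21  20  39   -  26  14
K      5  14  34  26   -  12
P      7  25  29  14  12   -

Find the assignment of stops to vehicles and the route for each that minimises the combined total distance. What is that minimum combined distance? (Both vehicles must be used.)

124 miles — the smallest possible combined total.

There are 2^4 − 1 = 15 ways to divide the 5 stops into two non-empty groups. For each, the best each vehicle can do is its own shortest tour through its group:
  {R} + {F, M, K, P}: 38 + 99 = 137
  {F} + {R, M, K, P}: 72 + 60 = 132
  {R, F} + {M, K, P}: 92 + 52 = 144
  {M} + {R, F, K, P}: 42 + 92 = 134
  {R, M} + {F, K, P}: 60 + 75 = 135
  {F, M} + {R, K, P}: 96 + 51 = 147
  … (15 splits in total)
  {K} + {R, F, M, P}: 10 + 114 = 124  ← best
Best: vehicle 1 H → K → H = 10; vehicle 2 H → R → M → F → P → H = 114; combined 124.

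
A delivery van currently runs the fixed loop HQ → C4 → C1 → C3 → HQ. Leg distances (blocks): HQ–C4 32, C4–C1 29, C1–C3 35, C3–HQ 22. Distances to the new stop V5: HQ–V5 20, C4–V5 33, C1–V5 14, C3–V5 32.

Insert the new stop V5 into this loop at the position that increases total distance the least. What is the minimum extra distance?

Minimum extra distance: 11 blocks, inserting V5 between C1 and C3.

Insertion cost between consecutive stops i–j is d(i,V5) + d(V5,j) − d(i,j):
  between HQ and C4: 20 + 33 − 32 = 21
  between C4 and C1: 33 + 14 − 29 = 18
  between C1 and C3: 14 + 32 − 35 = 11
  between C3 and HQ: 32 + 20 − 22 = 30
Cheapest insertion is between C1 and C3, adding 11.
New total = 118 + 11 = 129.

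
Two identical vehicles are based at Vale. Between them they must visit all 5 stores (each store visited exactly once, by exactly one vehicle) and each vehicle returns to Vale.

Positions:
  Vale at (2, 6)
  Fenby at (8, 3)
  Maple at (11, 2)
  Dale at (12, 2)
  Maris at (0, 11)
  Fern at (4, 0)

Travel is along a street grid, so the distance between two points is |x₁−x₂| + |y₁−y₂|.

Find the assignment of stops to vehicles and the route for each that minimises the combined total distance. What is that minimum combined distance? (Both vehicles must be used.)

There are 2^4 − 1 = 15 ways to divide the 5 stops into two non-empty groups. For each, the best each vehicle can do is its own shortest tour through its group:
  {Fenby} + {Maple, Dale, Maris, Fern}: 18 + 46 = 64
  {Maple} + {Fenby, Dale, Maris, Fern}: 26 + 46 = 72
  {Fenby, Maple} + {Dale, Maris, Fern}: 26 + 46 = 72
  {Dale} + {Fenby, Maple, Maris, Fern}: 28 + 44 = 72
  {Fenby, Dale} + {Maple, Maris, Fern}: 28 + 44 = 72
  {Maple, Dale} + {Fenby, Maris, Fern}: 28 + 38 = 66
  … (15 splits in total)
  {Maris} + {Fenby, Maple, Dale, Fern}: 14 + 32 = 46  ← best
Best: vehicle 1 Vale → Maris → Vale = 14; vehicle 2 Vale → Fenby → Maple → Dale → Fern → Vale = 32; combined 46.

Minimum combined distance: 46.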